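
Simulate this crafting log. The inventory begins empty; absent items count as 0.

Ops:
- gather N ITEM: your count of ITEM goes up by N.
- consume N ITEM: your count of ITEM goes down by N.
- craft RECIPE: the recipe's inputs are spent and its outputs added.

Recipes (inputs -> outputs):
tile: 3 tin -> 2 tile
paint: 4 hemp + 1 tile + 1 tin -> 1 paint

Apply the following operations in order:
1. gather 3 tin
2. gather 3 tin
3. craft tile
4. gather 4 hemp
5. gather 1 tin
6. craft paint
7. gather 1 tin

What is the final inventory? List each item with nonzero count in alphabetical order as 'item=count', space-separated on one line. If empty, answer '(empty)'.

Answer: paint=1 tile=1 tin=4

Derivation:
After 1 (gather 3 tin): tin=3
After 2 (gather 3 tin): tin=6
After 3 (craft tile): tile=2 tin=3
After 4 (gather 4 hemp): hemp=4 tile=2 tin=3
After 5 (gather 1 tin): hemp=4 tile=2 tin=4
After 6 (craft paint): paint=1 tile=1 tin=3
After 7 (gather 1 tin): paint=1 tile=1 tin=4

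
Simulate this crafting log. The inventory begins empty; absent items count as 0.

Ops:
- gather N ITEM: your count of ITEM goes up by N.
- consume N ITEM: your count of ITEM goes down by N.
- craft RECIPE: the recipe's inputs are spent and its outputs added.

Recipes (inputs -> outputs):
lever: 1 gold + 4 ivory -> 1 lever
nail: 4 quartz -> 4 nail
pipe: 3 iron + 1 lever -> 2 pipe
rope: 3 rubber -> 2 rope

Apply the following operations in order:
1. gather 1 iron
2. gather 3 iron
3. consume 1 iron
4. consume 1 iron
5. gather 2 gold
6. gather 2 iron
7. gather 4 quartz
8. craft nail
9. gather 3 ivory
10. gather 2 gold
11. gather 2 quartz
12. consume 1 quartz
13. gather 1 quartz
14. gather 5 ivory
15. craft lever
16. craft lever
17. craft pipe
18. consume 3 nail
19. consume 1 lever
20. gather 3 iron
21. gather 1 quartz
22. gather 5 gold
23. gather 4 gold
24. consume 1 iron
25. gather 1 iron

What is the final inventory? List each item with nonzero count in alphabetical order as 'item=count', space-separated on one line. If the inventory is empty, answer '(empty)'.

Answer: gold=11 iron=4 nail=1 pipe=2 quartz=3

Derivation:
After 1 (gather 1 iron): iron=1
After 2 (gather 3 iron): iron=4
After 3 (consume 1 iron): iron=3
After 4 (consume 1 iron): iron=2
After 5 (gather 2 gold): gold=2 iron=2
After 6 (gather 2 iron): gold=2 iron=4
After 7 (gather 4 quartz): gold=2 iron=4 quartz=4
After 8 (craft nail): gold=2 iron=4 nail=4
After 9 (gather 3 ivory): gold=2 iron=4 ivory=3 nail=4
After 10 (gather 2 gold): gold=4 iron=4 ivory=3 nail=4
After 11 (gather 2 quartz): gold=4 iron=4 ivory=3 nail=4 quartz=2
After 12 (consume 1 quartz): gold=4 iron=4 ivory=3 nail=4 quartz=1
After 13 (gather 1 quartz): gold=4 iron=4 ivory=3 nail=4 quartz=2
After 14 (gather 5 ivory): gold=4 iron=4 ivory=8 nail=4 quartz=2
After 15 (craft lever): gold=3 iron=4 ivory=4 lever=1 nail=4 quartz=2
After 16 (craft lever): gold=2 iron=4 lever=2 nail=4 quartz=2
After 17 (craft pipe): gold=2 iron=1 lever=1 nail=4 pipe=2 quartz=2
After 18 (consume 3 nail): gold=2 iron=1 lever=1 nail=1 pipe=2 quartz=2
After 19 (consume 1 lever): gold=2 iron=1 nail=1 pipe=2 quartz=2
After 20 (gather 3 iron): gold=2 iron=4 nail=1 pipe=2 quartz=2
After 21 (gather 1 quartz): gold=2 iron=4 nail=1 pipe=2 quartz=3
After 22 (gather 5 gold): gold=7 iron=4 nail=1 pipe=2 quartz=3
After 23 (gather 4 gold): gold=11 iron=4 nail=1 pipe=2 quartz=3
After 24 (consume 1 iron): gold=11 iron=3 nail=1 pipe=2 quartz=3
After 25 (gather 1 iron): gold=11 iron=4 nail=1 pipe=2 quartz=3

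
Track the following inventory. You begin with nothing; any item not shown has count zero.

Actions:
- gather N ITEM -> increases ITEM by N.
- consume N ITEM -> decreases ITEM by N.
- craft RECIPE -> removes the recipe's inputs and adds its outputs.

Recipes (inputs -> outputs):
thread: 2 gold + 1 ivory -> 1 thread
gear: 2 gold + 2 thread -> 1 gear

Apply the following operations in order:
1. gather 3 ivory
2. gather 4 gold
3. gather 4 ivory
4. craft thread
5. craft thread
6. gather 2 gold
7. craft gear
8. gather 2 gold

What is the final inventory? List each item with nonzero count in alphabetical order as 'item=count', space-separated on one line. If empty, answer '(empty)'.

After 1 (gather 3 ivory): ivory=3
After 2 (gather 4 gold): gold=4 ivory=3
After 3 (gather 4 ivory): gold=4 ivory=7
After 4 (craft thread): gold=2 ivory=6 thread=1
After 5 (craft thread): ivory=5 thread=2
After 6 (gather 2 gold): gold=2 ivory=5 thread=2
After 7 (craft gear): gear=1 ivory=5
After 8 (gather 2 gold): gear=1 gold=2 ivory=5

Answer: gear=1 gold=2 ivory=5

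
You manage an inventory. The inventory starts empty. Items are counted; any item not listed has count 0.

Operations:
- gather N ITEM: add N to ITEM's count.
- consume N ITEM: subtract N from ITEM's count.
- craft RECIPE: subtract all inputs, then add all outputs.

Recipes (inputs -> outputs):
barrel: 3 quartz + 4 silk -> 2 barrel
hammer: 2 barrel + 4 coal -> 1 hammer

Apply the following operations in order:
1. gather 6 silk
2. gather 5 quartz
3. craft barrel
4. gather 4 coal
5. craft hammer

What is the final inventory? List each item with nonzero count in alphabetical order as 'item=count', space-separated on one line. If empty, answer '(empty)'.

After 1 (gather 6 silk): silk=6
After 2 (gather 5 quartz): quartz=5 silk=6
After 3 (craft barrel): barrel=2 quartz=2 silk=2
After 4 (gather 4 coal): barrel=2 coal=4 quartz=2 silk=2
After 5 (craft hammer): hammer=1 quartz=2 silk=2

Answer: hammer=1 quartz=2 silk=2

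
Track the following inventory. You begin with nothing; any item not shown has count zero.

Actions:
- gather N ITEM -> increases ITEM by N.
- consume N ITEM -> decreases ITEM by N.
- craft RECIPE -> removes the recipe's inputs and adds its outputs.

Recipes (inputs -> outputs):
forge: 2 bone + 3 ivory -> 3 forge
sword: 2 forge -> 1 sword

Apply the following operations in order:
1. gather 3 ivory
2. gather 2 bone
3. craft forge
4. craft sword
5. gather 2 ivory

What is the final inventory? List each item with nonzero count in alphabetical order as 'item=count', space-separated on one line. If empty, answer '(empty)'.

After 1 (gather 3 ivory): ivory=3
After 2 (gather 2 bone): bone=2 ivory=3
After 3 (craft forge): forge=3
After 4 (craft sword): forge=1 sword=1
After 5 (gather 2 ivory): forge=1 ivory=2 sword=1

Answer: forge=1 ivory=2 sword=1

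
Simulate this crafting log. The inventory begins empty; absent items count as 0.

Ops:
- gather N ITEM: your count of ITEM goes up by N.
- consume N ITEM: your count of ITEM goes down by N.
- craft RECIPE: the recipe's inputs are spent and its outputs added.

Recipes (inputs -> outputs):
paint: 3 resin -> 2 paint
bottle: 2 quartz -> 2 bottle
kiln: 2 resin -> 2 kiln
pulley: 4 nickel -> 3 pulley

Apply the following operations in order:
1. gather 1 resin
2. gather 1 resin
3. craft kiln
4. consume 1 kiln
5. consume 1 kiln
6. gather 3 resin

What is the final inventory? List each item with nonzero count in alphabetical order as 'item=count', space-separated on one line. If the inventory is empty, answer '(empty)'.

After 1 (gather 1 resin): resin=1
After 2 (gather 1 resin): resin=2
After 3 (craft kiln): kiln=2
After 4 (consume 1 kiln): kiln=1
After 5 (consume 1 kiln): (empty)
After 6 (gather 3 resin): resin=3

Answer: resin=3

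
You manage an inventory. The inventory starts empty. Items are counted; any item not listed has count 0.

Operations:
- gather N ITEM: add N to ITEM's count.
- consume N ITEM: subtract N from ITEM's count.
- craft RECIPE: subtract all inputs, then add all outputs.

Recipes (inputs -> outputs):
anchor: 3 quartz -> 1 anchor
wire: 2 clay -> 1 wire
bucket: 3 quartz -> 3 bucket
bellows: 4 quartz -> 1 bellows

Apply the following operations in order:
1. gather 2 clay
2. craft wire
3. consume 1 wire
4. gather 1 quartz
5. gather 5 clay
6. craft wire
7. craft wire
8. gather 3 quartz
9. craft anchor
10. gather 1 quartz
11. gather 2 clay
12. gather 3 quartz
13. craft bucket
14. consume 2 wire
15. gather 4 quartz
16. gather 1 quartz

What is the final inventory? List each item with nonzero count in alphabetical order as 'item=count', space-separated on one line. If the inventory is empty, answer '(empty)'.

Answer: anchor=1 bucket=3 clay=3 quartz=7

Derivation:
After 1 (gather 2 clay): clay=2
After 2 (craft wire): wire=1
After 3 (consume 1 wire): (empty)
After 4 (gather 1 quartz): quartz=1
After 5 (gather 5 clay): clay=5 quartz=1
After 6 (craft wire): clay=3 quartz=1 wire=1
After 7 (craft wire): clay=1 quartz=1 wire=2
After 8 (gather 3 quartz): clay=1 quartz=4 wire=2
After 9 (craft anchor): anchor=1 clay=1 quartz=1 wire=2
After 10 (gather 1 quartz): anchor=1 clay=1 quartz=2 wire=2
After 11 (gather 2 clay): anchor=1 clay=3 quartz=2 wire=2
After 12 (gather 3 quartz): anchor=1 clay=3 quartz=5 wire=2
After 13 (craft bucket): anchor=1 bucket=3 clay=3 quartz=2 wire=2
After 14 (consume 2 wire): anchor=1 bucket=3 clay=3 quartz=2
After 15 (gather 4 quartz): anchor=1 bucket=3 clay=3 quartz=6
After 16 (gather 1 quartz): anchor=1 bucket=3 clay=3 quartz=7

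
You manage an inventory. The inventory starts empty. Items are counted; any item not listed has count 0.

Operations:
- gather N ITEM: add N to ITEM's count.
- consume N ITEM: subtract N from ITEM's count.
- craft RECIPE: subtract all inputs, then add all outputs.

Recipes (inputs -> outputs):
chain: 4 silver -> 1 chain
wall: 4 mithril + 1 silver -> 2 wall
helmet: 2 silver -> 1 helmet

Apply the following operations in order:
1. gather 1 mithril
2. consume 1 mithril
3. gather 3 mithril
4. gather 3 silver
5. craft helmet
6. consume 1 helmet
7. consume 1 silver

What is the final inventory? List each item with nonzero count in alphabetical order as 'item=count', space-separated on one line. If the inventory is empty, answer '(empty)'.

Answer: mithril=3

Derivation:
After 1 (gather 1 mithril): mithril=1
After 2 (consume 1 mithril): (empty)
After 3 (gather 3 mithril): mithril=3
After 4 (gather 3 silver): mithril=3 silver=3
After 5 (craft helmet): helmet=1 mithril=3 silver=1
After 6 (consume 1 helmet): mithril=3 silver=1
After 7 (consume 1 silver): mithril=3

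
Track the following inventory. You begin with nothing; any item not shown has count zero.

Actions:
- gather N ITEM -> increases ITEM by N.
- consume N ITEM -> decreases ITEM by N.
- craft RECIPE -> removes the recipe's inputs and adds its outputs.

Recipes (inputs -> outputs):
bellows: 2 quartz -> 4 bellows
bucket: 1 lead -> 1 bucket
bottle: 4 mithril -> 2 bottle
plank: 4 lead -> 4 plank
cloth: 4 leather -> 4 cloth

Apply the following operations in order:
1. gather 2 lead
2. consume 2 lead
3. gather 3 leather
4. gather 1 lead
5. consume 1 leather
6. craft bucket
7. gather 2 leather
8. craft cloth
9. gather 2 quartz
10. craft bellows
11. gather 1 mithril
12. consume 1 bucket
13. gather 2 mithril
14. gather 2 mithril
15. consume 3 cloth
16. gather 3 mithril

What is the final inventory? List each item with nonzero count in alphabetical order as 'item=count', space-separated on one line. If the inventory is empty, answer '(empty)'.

Answer: bellows=4 cloth=1 mithril=8

Derivation:
After 1 (gather 2 lead): lead=2
After 2 (consume 2 lead): (empty)
After 3 (gather 3 leather): leather=3
After 4 (gather 1 lead): lead=1 leather=3
After 5 (consume 1 leather): lead=1 leather=2
After 6 (craft bucket): bucket=1 leather=2
After 7 (gather 2 leather): bucket=1 leather=4
After 8 (craft cloth): bucket=1 cloth=4
After 9 (gather 2 quartz): bucket=1 cloth=4 quartz=2
After 10 (craft bellows): bellows=4 bucket=1 cloth=4
After 11 (gather 1 mithril): bellows=4 bucket=1 cloth=4 mithril=1
After 12 (consume 1 bucket): bellows=4 cloth=4 mithril=1
After 13 (gather 2 mithril): bellows=4 cloth=4 mithril=3
After 14 (gather 2 mithril): bellows=4 cloth=4 mithril=5
After 15 (consume 3 cloth): bellows=4 cloth=1 mithril=5
After 16 (gather 3 mithril): bellows=4 cloth=1 mithril=8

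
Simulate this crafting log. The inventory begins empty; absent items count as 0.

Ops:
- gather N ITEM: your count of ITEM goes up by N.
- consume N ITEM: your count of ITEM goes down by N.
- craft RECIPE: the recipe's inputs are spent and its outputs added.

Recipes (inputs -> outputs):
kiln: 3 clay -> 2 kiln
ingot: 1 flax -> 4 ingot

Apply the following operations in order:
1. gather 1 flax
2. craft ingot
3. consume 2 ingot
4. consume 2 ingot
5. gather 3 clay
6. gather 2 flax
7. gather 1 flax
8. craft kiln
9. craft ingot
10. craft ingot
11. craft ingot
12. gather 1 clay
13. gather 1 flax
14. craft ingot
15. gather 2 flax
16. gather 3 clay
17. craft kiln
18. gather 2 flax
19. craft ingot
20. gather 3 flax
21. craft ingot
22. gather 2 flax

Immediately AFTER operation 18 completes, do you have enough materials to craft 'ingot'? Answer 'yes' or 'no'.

After 1 (gather 1 flax): flax=1
After 2 (craft ingot): ingot=4
After 3 (consume 2 ingot): ingot=2
After 4 (consume 2 ingot): (empty)
After 5 (gather 3 clay): clay=3
After 6 (gather 2 flax): clay=3 flax=2
After 7 (gather 1 flax): clay=3 flax=3
After 8 (craft kiln): flax=3 kiln=2
After 9 (craft ingot): flax=2 ingot=4 kiln=2
After 10 (craft ingot): flax=1 ingot=8 kiln=2
After 11 (craft ingot): ingot=12 kiln=2
After 12 (gather 1 clay): clay=1 ingot=12 kiln=2
After 13 (gather 1 flax): clay=1 flax=1 ingot=12 kiln=2
After 14 (craft ingot): clay=1 ingot=16 kiln=2
After 15 (gather 2 flax): clay=1 flax=2 ingot=16 kiln=2
After 16 (gather 3 clay): clay=4 flax=2 ingot=16 kiln=2
After 17 (craft kiln): clay=1 flax=2 ingot=16 kiln=4
After 18 (gather 2 flax): clay=1 flax=4 ingot=16 kiln=4

Answer: yes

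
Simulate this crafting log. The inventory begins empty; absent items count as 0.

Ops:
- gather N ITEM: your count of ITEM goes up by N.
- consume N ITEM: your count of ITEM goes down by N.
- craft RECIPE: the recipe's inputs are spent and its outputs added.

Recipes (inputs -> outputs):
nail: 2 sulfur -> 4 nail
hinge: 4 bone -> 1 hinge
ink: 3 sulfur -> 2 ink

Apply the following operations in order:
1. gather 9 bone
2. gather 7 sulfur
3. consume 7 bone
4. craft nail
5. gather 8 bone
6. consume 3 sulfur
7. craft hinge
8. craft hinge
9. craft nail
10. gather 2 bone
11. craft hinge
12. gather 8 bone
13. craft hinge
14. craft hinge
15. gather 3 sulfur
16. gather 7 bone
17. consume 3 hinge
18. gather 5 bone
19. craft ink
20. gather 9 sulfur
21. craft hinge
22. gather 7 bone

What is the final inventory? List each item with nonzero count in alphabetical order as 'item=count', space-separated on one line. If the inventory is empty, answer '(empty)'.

Answer: bone=15 hinge=3 ink=2 nail=8 sulfur=9

Derivation:
After 1 (gather 9 bone): bone=9
After 2 (gather 7 sulfur): bone=9 sulfur=7
After 3 (consume 7 bone): bone=2 sulfur=7
After 4 (craft nail): bone=2 nail=4 sulfur=5
After 5 (gather 8 bone): bone=10 nail=4 sulfur=5
After 6 (consume 3 sulfur): bone=10 nail=4 sulfur=2
After 7 (craft hinge): bone=6 hinge=1 nail=4 sulfur=2
After 8 (craft hinge): bone=2 hinge=2 nail=4 sulfur=2
After 9 (craft nail): bone=2 hinge=2 nail=8
After 10 (gather 2 bone): bone=4 hinge=2 nail=8
After 11 (craft hinge): hinge=3 nail=8
After 12 (gather 8 bone): bone=8 hinge=3 nail=8
After 13 (craft hinge): bone=4 hinge=4 nail=8
After 14 (craft hinge): hinge=5 nail=8
After 15 (gather 3 sulfur): hinge=5 nail=8 sulfur=3
After 16 (gather 7 bone): bone=7 hinge=5 nail=8 sulfur=3
After 17 (consume 3 hinge): bone=7 hinge=2 nail=8 sulfur=3
After 18 (gather 5 bone): bone=12 hinge=2 nail=8 sulfur=3
After 19 (craft ink): bone=12 hinge=2 ink=2 nail=8
After 20 (gather 9 sulfur): bone=12 hinge=2 ink=2 nail=8 sulfur=9
After 21 (craft hinge): bone=8 hinge=3 ink=2 nail=8 sulfur=9
After 22 (gather 7 bone): bone=15 hinge=3 ink=2 nail=8 sulfur=9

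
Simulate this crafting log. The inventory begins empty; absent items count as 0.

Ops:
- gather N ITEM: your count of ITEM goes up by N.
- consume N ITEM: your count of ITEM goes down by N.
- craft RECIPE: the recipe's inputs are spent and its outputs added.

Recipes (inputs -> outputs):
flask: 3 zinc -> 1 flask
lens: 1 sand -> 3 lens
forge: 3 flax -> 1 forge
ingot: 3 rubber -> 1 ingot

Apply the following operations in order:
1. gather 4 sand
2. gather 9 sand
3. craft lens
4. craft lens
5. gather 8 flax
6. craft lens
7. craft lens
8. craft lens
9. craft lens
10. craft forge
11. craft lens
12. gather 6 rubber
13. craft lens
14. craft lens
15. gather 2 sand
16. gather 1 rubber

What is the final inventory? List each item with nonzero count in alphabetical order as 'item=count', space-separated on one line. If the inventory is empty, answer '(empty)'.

Answer: flax=5 forge=1 lens=27 rubber=7 sand=6

Derivation:
After 1 (gather 4 sand): sand=4
After 2 (gather 9 sand): sand=13
After 3 (craft lens): lens=3 sand=12
After 4 (craft lens): lens=6 sand=11
After 5 (gather 8 flax): flax=8 lens=6 sand=11
After 6 (craft lens): flax=8 lens=9 sand=10
After 7 (craft lens): flax=8 lens=12 sand=9
After 8 (craft lens): flax=8 lens=15 sand=8
After 9 (craft lens): flax=8 lens=18 sand=7
After 10 (craft forge): flax=5 forge=1 lens=18 sand=7
After 11 (craft lens): flax=5 forge=1 lens=21 sand=6
After 12 (gather 6 rubber): flax=5 forge=1 lens=21 rubber=6 sand=6
After 13 (craft lens): flax=5 forge=1 lens=24 rubber=6 sand=5
After 14 (craft lens): flax=5 forge=1 lens=27 rubber=6 sand=4
After 15 (gather 2 sand): flax=5 forge=1 lens=27 rubber=6 sand=6
After 16 (gather 1 rubber): flax=5 forge=1 lens=27 rubber=7 sand=6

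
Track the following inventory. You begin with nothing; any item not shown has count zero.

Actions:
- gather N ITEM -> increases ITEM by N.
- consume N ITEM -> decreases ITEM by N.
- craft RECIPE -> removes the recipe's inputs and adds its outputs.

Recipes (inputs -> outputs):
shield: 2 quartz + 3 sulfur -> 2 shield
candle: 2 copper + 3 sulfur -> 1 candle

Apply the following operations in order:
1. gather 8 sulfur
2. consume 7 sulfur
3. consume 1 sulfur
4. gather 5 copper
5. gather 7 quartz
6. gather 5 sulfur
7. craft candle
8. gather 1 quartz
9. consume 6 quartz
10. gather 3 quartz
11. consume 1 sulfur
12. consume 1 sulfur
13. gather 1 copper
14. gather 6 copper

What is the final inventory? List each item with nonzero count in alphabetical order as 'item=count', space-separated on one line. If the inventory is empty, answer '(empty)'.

After 1 (gather 8 sulfur): sulfur=8
After 2 (consume 7 sulfur): sulfur=1
After 3 (consume 1 sulfur): (empty)
After 4 (gather 5 copper): copper=5
After 5 (gather 7 quartz): copper=5 quartz=7
After 6 (gather 5 sulfur): copper=5 quartz=7 sulfur=5
After 7 (craft candle): candle=1 copper=3 quartz=7 sulfur=2
After 8 (gather 1 quartz): candle=1 copper=3 quartz=8 sulfur=2
After 9 (consume 6 quartz): candle=1 copper=3 quartz=2 sulfur=2
After 10 (gather 3 quartz): candle=1 copper=3 quartz=5 sulfur=2
After 11 (consume 1 sulfur): candle=1 copper=3 quartz=5 sulfur=1
After 12 (consume 1 sulfur): candle=1 copper=3 quartz=5
After 13 (gather 1 copper): candle=1 copper=4 quartz=5
After 14 (gather 6 copper): candle=1 copper=10 quartz=5

Answer: candle=1 copper=10 quartz=5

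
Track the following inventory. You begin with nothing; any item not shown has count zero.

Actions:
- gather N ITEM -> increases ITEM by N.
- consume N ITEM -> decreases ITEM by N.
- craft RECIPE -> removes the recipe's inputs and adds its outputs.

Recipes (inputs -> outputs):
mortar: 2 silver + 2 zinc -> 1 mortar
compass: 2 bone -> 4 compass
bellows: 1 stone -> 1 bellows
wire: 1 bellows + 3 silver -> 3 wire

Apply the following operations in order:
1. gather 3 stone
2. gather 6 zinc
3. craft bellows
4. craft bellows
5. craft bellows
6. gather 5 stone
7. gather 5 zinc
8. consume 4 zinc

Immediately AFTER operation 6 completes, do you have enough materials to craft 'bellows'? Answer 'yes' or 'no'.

Answer: yes

Derivation:
After 1 (gather 3 stone): stone=3
After 2 (gather 6 zinc): stone=3 zinc=6
After 3 (craft bellows): bellows=1 stone=2 zinc=6
After 4 (craft bellows): bellows=2 stone=1 zinc=6
After 5 (craft bellows): bellows=3 zinc=6
After 6 (gather 5 stone): bellows=3 stone=5 zinc=6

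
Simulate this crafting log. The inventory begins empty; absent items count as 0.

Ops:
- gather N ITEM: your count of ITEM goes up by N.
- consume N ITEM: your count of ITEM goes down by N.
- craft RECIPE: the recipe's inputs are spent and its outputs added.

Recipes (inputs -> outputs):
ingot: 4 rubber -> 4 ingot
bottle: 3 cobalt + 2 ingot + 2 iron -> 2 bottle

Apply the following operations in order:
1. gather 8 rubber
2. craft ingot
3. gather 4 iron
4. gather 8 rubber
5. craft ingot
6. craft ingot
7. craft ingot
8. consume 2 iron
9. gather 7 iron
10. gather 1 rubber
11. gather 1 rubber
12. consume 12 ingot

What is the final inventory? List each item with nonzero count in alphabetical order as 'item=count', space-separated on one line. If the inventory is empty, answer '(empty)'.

Answer: ingot=4 iron=9 rubber=2

Derivation:
After 1 (gather 8 rubber): rubber=8
After 2 (craft ingot): ingot=4 rubber=4
After 3 (gather 4 iron): ingot=4 iron=4 rubber=4
After 4 (gather 8 rubber): ingot=4 iron=4 rubber=12
After 5 (craft ingot): ingot=8 iron=4 rubber=8
After 6 (craft ingot): ingot=12 iron=4 rubber=4
After 7 (craft ingot): ingot=16 iron=4
After 8 (consume 2 iron): ingot=16 iron=2
After 9 (gather 7 iron): ingot=16 iron=9
After 10 (gather 1 rubber): ingot=16 iron=9 rubber=1
After 11 (gather 1 rubber): ingot=16 iron=9 rubber=2
After 12 (consume 12 ingot): ingot=4 iron=9 rubber=2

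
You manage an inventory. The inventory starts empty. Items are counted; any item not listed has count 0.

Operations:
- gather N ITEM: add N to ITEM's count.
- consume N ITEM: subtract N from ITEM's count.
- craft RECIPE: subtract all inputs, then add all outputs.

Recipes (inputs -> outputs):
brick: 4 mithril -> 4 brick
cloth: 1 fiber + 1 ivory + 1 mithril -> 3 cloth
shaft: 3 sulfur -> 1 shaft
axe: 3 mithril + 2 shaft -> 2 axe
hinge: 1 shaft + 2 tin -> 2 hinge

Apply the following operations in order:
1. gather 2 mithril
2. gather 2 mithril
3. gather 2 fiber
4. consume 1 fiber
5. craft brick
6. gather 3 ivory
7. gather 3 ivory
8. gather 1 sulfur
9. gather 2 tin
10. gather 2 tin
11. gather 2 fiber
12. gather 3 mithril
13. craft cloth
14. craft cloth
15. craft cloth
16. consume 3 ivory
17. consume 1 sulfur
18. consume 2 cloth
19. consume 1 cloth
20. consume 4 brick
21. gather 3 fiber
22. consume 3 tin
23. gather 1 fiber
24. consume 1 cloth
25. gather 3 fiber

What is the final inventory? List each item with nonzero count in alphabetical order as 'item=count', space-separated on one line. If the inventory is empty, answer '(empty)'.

Answer: cloth=5 fiber=7 tin=1

Derivation:
After 1 (gather 2 mithril): mithril=2
After 2 (gather 2 mithril): mithril=4
After 3 (gather 2 fiber): fiber=2 mithril=4
After 4 (consume 1 fiber): fiber=1 mithril=4
After 5 (craft brick): brick=4 fiber=1
After 6 (gather 3 ivory): brick=4 fiber=1 ivory=3
After 7 (gather 3 ivory): brick=4 fiber=1 ivory=6
After 8 (gather 1 sulfur): brick=4 fiber=1 ivory=6 sulfur=1
After 9 (gather 2 tin): brick=4 fiber=1 ivory=6 sulfur=1 tin=2
After 10 (gather 2 tin): brick=4 fiber=1 ivory=6 sulfur=1 tin=4
After 11 (gather 2 fiber): brick=4 fiber=3 ivory=6 sulfur=1 tin=4
After 12 (gather 3 mithril): brick=4 fiber=3 ivory=6 mithril=3 sulfur=1 tin=4
After 13 (craft cloth): brick=4 cloth=3 fiber=2 ivory=5 mithril=2 sulfur=1 tin=4
After 14 (craft cloth): brick=4 cloth=6 fiber=1 ivory=4 mithril=1 sulfur=1 tin=4
After 15 (craft cloth): brick=4 cloth=9 ivory=3 sulfur=1 tin=4
After 16 (consume 3 ivory): brick=4 cloth=9 sulfur=1 tin=4
After 17 (consume 1 sulfur): brick=4 cloth=9 tin=4
After 18 (consume 2 cloth): brick=4 cloth=7 tin=4
After 19 (consume 1 cloth): brick=4 cloth=6 tin=4
After 20 (consume 4 brick): cloth=6 tin=4
After 21 (gather 3 fiber): cloth=6 fiber=3 tin=4
After 22 (consume 3 tin): cloth=6 fiber=3 tin=1
After 23 (gather 1 fiber): cloth=6 fiber=4 tin=1
After 24 (consume 1 cloth): cloth=5 fiber=4 tin=1
After 25 (gather 3 fiber): cloth=5 fiber=7 tin=1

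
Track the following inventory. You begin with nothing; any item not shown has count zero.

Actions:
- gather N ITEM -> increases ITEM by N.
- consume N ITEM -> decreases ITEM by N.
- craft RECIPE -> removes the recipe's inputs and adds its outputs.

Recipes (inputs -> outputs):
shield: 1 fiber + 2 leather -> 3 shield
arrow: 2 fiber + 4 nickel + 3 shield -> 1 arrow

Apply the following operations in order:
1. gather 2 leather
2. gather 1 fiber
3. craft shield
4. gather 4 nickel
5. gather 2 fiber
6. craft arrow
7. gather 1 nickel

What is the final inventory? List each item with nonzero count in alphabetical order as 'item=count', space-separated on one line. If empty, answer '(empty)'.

After 1 (gather 2 leather): leather=2
After 2 (gather 1 fiber): fiber=1 leather=2
After 3 (craft shield): shield=3
After 4 (gather 4 nickel): nickel=4 shield=3
After 5 (gather 2 fiber): fiber=2 nickel=4 shield=3
After 6 (craft arrow): arrow=1
After 7 (gather 1 nickel): arrow=1 nickel=1

Answer: arrow=1 nickel=1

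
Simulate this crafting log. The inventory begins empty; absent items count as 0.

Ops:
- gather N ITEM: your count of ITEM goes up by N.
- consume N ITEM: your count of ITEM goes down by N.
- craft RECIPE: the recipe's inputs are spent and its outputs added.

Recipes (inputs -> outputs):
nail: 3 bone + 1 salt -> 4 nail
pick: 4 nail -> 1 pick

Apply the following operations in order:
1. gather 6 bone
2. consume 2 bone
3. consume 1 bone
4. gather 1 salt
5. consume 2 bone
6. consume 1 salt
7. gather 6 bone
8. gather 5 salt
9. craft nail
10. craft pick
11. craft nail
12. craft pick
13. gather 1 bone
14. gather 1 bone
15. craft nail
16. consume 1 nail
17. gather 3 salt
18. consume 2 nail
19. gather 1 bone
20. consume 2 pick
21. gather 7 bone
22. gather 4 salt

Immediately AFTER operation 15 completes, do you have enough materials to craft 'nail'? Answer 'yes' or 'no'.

Answer: no

Derivation:
After 1 (gather 6 bone): bone=6
After 2 (consume 2 bone): bone=4
After 3 (consume 1 bone): bone=3
After 4 (gather 1 salt): bone=3 salt=1
After 5 (consume 2 bone): bone=1 salt=1
After 6 (consume 1 salt): bone=1
After 7 (gather 6 bone): bone=7
After 8 (gather 5 salt): bone=7 salt=5
After 9 (craft nail): bone=4 nail=4 salt=4
After 10 (craft pick): bone=4 pick=1 salt=4
After 11 (craft nail): bone=1 nail=4 pick=1 salt=3
After 12 (craft pick): bone=1 pick=2 salt=3
After 13 (gather 1 bone): bone=2 pick=2 salt=3
After 14 (gather 1 bone): bone=3 pick=2 salt=3
After 15 (craft nail): nail=4 pick=2 salt=2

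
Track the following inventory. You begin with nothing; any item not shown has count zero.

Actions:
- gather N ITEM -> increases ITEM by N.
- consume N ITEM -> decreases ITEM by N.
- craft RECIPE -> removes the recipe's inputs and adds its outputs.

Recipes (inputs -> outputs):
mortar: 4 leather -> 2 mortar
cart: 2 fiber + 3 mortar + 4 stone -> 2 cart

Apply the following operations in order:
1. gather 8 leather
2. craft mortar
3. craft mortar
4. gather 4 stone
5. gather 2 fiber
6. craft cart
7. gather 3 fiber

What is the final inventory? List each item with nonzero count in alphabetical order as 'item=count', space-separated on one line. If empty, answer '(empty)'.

Answer: cart=2 fiber=3 mortar=1

Derivation:
After 1 (gather 8 leather): leather=8
After 2 (craft mortar): leather=4 mortar=2
After 3 (craft mortar): mortar=4
After 4 (gather 4 stone): mortar=4 stone=4
After 5 (gather 2 fiber): fiber=2 mortar=4 stone=4
After 6 (craft cart): cart=2 mortar=1
After 7 (gather 3 fiber): cart=2 fiber=3 mortar=1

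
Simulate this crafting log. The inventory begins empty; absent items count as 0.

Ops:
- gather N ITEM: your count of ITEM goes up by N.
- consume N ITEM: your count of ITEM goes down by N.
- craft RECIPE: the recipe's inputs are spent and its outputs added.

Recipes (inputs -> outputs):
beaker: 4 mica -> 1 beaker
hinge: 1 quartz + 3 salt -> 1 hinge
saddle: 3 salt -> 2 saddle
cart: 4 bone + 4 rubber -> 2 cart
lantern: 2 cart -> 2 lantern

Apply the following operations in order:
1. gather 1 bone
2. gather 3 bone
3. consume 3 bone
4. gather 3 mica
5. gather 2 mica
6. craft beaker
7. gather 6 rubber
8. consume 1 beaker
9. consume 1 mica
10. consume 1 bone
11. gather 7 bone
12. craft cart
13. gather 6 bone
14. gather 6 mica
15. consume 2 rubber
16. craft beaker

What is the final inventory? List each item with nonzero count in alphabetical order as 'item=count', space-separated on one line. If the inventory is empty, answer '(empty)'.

After 1 (gather 1 bone): bone=1
After 2 (gather 3 bone): bone=4
After 3 (consume 3 bone): bone=1
After 4 (gather 3 mica): bone=1 mica=3
After 5 (gather 2 mica): bone=1 mica=5
After 6 (craft beaker): beaker=1 bone=1 mica=1
After 7 (gather 6 rubber): beaker=1 bone=1 mica=1 rubber=6
After 8 (consume 1 beaker): bone=1 mica=1 rubber=6
After 9 (consume 1 mica): bone=1 rubber=6
After 10 (consume 1 bone): rubber=6
After 11 (gather 7 bone): bone=7 rubber=6
After 12 (craft cart): bone=3 cart=2 rubber=2
After 13 (gather 6 bone): bone=9 cart=2 rubber=2
After 14 (gather 6 mica): bone=9 cart=2 mica=6 rubber=2
After 15 (consume 2 rubber): bone=9 cart=2 mica=6
After 16 (craft beaker): beaker=1 bone=9 cart=2 mica=2

Answer: beaker=1 bone=9 cart=2 mica=2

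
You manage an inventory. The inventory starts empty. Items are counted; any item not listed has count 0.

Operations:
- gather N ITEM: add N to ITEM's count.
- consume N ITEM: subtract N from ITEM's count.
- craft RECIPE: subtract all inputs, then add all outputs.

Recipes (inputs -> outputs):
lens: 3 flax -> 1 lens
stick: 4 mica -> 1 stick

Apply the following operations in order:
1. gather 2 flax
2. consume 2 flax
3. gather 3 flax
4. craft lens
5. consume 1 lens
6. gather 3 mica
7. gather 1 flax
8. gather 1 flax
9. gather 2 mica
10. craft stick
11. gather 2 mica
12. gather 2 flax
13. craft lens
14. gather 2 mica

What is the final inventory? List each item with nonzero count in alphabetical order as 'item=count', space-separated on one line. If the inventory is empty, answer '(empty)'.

Answer: flax=1 lens=1 mica=5 stick=1

Derivation:
After 1 (gather 2 flax): flax=2
After 2 (consume 2 flax): (empty)
After 3 (gather 3 flax): flax=3
After 4 (craft lens): lens=1
After 5 (consume 1 lens): (empty)
After 6 (gather 3 mica): mica=3
After 7 (gather 1 flax): flax=1 mica=3
After 8 (gather 1 flax): flax=2 mica=3
After 9 (gather 2 mica): flax=2 mica=5
After 10 (craft stick): flax=2 mica=1 stick=1
After 11 (gather 2 mica): flax=2 mica=3 stick=1
After 12 (gather 2 flax): flax=4 mica=3 stick=1
After 13 (craft lens): flax=1 lens=1 mica=3 stick=1
After 14 (gather 2 mica): flax=1 lens=1 mica=5 stick=1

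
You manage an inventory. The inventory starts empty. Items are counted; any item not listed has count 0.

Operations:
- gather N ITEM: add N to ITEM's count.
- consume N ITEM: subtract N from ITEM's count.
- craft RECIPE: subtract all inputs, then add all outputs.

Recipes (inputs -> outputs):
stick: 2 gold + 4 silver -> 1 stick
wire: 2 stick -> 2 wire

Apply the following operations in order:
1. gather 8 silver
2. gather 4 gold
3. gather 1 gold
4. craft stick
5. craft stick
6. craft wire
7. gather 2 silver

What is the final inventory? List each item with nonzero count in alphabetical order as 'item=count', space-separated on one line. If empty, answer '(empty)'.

After 1 (gather 8 silver): silver=8
After 2 (gather 4 gold): gold=4 silver=8
After 3 (gather 1 gold): gold=5 silver=8
After 4 (craft stick): gold=3 silver=4 stick=1
After 5 (craft stick): gold=1 stick=2
After 6 (craft wire): gold=1 wire=2
After 7 (gather 2 silver): gold=1 silver=2 wire=2

Answer: gold=1 silver=2 wire=2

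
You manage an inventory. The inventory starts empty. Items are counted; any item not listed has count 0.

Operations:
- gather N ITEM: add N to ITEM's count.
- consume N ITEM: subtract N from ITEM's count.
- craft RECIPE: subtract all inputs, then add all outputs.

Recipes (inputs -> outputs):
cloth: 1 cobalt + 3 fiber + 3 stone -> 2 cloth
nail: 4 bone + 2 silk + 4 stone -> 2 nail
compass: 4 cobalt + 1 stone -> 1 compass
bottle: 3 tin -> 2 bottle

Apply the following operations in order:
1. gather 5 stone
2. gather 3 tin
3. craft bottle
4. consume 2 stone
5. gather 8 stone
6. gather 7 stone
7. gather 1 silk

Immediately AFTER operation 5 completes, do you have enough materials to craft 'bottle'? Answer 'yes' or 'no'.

Answer: no

Derivation:
After 1 (gather 5 stone): stone=5
After 2 (gather 3 tin): stone=5 tin=3
After 3 (craft bottle): bottle=2 stone=5
After 4 (consume 2 stone): bottle=2 stone=3
After 5 (gather 8 stone): bottle=2 stone=11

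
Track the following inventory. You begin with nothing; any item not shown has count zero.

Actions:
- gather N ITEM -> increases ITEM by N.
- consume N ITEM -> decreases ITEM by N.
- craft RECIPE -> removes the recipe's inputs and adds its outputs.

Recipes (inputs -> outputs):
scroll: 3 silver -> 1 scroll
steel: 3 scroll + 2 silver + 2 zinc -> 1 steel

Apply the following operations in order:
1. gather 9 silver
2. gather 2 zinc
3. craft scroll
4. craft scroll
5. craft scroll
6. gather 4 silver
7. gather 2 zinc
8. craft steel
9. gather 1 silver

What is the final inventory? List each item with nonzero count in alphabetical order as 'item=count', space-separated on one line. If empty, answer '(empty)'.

After 1 (gather 9 silver): silver=9
After 2 (gather 2 zinc): silver=9 zinc=2
After 3 (craft scroll): scroll=1 silver=6 zinc=2
After 4 (craft scroll): scroll=2 silver=3 zinc=2
After 5 (craft scroll): scroll=3 zinc=2
After 6 (gather 4 silver): scroll=3 silver=4 zinc=2
After 7 (gather 2 zinc): scroll=3 silver=4 zinc=4
After 8 (craft steel): silver=2 steel=1 zinc=2
After 9 (gather 1 silver): silver=3 steel=1 zinc=2

Answer: silver=3 steel=1 zinc=2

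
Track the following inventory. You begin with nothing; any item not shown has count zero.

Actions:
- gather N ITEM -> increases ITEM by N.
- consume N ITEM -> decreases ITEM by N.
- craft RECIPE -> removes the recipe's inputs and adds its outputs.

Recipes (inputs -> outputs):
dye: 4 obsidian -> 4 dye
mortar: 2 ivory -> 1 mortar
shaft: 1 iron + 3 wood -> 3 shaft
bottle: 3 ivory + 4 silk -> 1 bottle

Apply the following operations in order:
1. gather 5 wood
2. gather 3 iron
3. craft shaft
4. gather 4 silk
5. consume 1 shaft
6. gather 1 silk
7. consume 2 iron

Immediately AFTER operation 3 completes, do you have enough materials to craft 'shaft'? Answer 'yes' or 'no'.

After 1 (gather 5 wood): wood=5
After 2 (gather 3 iron): iron=3 wood=5
After 3 (craft shaft): iron=2 shaft=3 wood=2

Answer: no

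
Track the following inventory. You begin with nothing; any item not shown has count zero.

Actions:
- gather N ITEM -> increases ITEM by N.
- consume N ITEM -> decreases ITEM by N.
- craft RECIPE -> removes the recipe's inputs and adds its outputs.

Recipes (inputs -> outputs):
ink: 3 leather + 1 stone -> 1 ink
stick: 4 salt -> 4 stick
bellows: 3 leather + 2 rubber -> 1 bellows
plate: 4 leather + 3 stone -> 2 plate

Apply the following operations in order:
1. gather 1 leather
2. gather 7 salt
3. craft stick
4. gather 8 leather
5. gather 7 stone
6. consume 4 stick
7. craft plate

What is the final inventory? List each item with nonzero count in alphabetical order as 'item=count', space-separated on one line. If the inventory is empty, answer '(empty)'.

After 1 (gather 1 leather): leather=1
After 2 (gather 7 salt): leather=1 salt=7
After 3 (craft stick): leather=1 salt=3 stick=4
After 4 (gather 8 leather): leather=9 salt=3 stick=4
After 5 (gather 7 stone): leather=9 salt=3 stick=4 stone=7
After 6 (consume 4 stick): leather=9 salt=3 stone=7
After 7 (craft plate): leather=5 plate=2 salt=3 stone=4

Answer: leather=5 plate=2 salt=3 stone=4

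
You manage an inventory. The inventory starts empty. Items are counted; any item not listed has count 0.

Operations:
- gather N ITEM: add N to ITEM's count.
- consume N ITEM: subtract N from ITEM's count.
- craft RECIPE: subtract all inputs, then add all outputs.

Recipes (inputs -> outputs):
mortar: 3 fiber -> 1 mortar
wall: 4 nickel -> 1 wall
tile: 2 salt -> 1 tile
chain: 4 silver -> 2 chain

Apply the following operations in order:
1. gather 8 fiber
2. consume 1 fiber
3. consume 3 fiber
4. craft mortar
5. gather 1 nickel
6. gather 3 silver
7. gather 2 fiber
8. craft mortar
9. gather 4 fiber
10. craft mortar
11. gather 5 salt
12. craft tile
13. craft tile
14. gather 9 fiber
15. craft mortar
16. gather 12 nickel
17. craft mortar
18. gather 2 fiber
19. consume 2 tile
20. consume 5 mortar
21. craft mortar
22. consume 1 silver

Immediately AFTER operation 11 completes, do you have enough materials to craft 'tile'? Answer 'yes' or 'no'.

After 1 (gather 8 fiber): fiber=8
After 2 (consume 1 fiber): fiber=7
After 3 (consume 3 fiber): fiber=4
After 4 (craft mortar): fiber=1 mortar=1
After 5 (gather 1 nickel): fiber=1 mortar=1 nickel=1
After 6 (gather 3 silver): fiber=1 mortar=1 nickel=1 silver=3
After 7 (gather 2 fiber): fiber=3 mortar=1 nickel=1 silver=3
After 8 (craft mortar): mortar=2 nickel=1 silver=3
After 9 (gather 4 fiber): fiber=4 mortar=2 nickel=1 silver=3
After 10 (craft mortar): fiber=1 mortar=3 nickel=1 silver=3
After 11 (gather 5 salt): fiber=1 mortar=3 nickel=1 salt=5 silver=3

Answer: yes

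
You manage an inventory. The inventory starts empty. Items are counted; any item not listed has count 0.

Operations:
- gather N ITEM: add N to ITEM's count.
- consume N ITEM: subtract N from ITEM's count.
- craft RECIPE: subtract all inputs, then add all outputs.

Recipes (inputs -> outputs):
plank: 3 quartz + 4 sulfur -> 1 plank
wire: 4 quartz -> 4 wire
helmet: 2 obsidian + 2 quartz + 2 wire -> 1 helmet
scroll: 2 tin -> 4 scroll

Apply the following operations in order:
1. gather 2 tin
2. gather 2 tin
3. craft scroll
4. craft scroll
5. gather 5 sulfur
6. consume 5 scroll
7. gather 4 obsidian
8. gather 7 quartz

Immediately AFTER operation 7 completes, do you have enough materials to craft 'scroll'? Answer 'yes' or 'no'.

Answer: no

Derivation:
After 1 (gather 2 tin): tin=2
After 2 (gather 2 tin): tin=4
After 3 (craft scroll): scroll=4 tin=2
After 4 (craft scroll): scroll=8
After 5 (gather 5 sulfur): scroll=8 sulfur=5
After 6 (consume 5 scroll): scroll=3 sulfur=5
After 7 (gather 4 obsidian): obsidian=4 scroll=3 sulfur=5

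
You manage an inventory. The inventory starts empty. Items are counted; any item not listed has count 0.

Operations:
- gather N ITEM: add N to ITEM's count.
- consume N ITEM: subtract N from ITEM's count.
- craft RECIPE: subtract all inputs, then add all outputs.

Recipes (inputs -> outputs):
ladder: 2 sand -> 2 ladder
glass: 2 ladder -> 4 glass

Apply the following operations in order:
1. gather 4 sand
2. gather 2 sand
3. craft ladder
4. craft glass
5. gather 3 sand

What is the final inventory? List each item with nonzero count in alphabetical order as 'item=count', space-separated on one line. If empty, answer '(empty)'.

Answer: glass=4 sand=7

Derivation:
After 1 (gather 4 sand): sand=4
After 2 (gather 2 sand): sand=6
After 3 (craft ladder): ladder=2 sand=4
After 4 (craft glass): glass=4 sand=4
After 5 (gather 3 sand): glass=4 sand=7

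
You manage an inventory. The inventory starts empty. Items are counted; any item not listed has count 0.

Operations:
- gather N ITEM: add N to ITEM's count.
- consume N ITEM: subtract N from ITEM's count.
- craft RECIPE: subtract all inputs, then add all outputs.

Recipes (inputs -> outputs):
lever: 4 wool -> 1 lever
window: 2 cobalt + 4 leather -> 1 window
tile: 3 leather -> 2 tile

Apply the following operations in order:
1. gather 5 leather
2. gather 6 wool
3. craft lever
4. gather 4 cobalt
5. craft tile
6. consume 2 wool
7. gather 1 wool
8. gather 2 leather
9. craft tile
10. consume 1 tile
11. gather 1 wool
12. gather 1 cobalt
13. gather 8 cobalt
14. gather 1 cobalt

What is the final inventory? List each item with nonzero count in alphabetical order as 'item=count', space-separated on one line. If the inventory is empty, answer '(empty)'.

After 1 (gather 5 leather): leather=5
After 2 (gather 6 wool): leather=5 wool=6
After 3 (craft lever): leather=5 lever=1 wool=2
After 4 (gather 4 cobalt): cobalt=4 leather=5 lever=1 wool=2
After 5 (craft tile): cobalt=4 leather=2 lever=1 tile=2 wool=2
After 6 (consume 2 wool): cobalt=4 leather=2 lever=1 tile=2
After 7 (gather 1 wool): cobalt=4 leather=2 lever=1 tile=2 wool=1
After 8 (gather 2 leather): cobalt=4 leather=4 lever=1 tile=2 wool=1
After 9 (craft tile): cobalt=4 leather=1 lever=1 tile=4 wool=1
After 10 (consume 1 tile): cobalt=4 leather=1 lever=1 tile=3 wool=1
After 11 (gather 1 wool): cobalt=4 leather=1 lever=1 tile=3 wool=2
After 12 (gather 1 cobalt): cobalt=5 leather=1 lever=1 tile=3 wool=2
After 13 (gather 8 cobalt): cobalt=13 leather=1 lever=1 tile=3 wool=2
After 14 (gather 1 cobalt): cobalt=14 leather=1 lever=1 tile=3 wool=2

Answer: cobalt=14 leather=1 lever=1 tile=3 wool=2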